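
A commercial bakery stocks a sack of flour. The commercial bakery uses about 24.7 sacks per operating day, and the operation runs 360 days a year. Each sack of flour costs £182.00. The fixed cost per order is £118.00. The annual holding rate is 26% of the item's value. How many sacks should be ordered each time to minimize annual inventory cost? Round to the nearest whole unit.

Annual demand D = 24.7 × 360 = 8,892.
Holding cost H = 0.26 × £182.00 = £47.3200 per unit per year.
EOQ = √(2DS / H) = √(2 × 8,892 × 118 / 47.32).
= √(2,098,512 / 47.32) = √44,347.2527 ≈ 210.588.

Q* ≈ 211 sacks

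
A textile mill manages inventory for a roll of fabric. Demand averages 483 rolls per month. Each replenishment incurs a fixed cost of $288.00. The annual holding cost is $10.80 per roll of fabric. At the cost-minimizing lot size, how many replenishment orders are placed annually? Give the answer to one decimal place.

N ≈ 10.4 orders per year

Annual demand D = 483 × 12 = 5,796.
The optimal lot size = √(2DS/H) = √(2 × 5,796 × 288 / 10.8) ≈ 555.99.
Orders per year = D / Q* = 5,796 / 555.99 ≈ 10.425.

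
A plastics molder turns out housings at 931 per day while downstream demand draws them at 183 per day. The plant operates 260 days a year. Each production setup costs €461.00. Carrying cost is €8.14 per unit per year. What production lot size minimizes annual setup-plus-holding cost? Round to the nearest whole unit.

Q* ≈ 2,590 housings

Annual demand D = 183 × 260 = 47,580.
Production build-up factor (1 − d/p) = 1 − 183/931 = 0.8034.
Q* = √(2DS / (H(1 − d/p))) = √(2 × 47,580 × 461 / (8.14 × 0.8034)).
= √(43,868,760 / 6.54) ≈ 2589.939.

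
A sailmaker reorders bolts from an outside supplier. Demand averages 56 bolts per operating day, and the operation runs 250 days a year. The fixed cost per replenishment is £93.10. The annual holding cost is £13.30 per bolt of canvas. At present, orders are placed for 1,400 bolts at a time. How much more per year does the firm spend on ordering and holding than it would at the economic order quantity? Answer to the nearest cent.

Extra cost ≈ £4,352.84 per year

Annual demand D = 56 × 250 = 14,000.
EOQ = √(2DS/H) = √(2 × 14,000 × 93.1 / 13.3) ≈ 442.72.
Cost at Q* = (D/Q*)S + (Q*/2)H = √(2DSH) ≈ £5,888.16.
Cost at Q = 1,400: (14,000/1,400)×93.1 + (1,400/2)×13.3 = £931.00 + £9,310.00 = £10,241.00.
Excess = £10,241.00 − £5,888.16 = £4,352.84.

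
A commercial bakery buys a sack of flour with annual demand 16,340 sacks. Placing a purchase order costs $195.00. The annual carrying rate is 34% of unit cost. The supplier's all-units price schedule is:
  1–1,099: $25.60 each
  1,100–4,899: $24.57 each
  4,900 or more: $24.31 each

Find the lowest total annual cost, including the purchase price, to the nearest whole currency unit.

TC* ≈ $408,965

Holding cost per unit per year at price C is H = 0.34·C.
Candidates are each tier's EOQ (if it falls in that tier) and each price-break quantity.
EOQ at $25.60 = 855.7 (feasible in tier 1): TC = 16,340×$25.60 + (16,340/855.7)×195 + (855.7/2)×0.34×$25.60 = $425,751.62.
EOQ at $24.57 = 873.4 < 1100, so use break Q=1100: TC = 16,340×$24.57 + (16,340/1100.0)×195 + (1100.0/2)×0.34×$24.57 = $408,965.03.
EOQ at $24.31 = 878.1 < 4900, so use break Q=4900: TC = 16,340×$24.31 + (16,340/4900.0)×195 + (4900.0/2)×0.34×$24.31 = $418,125.90.
Lowest total cost among the candidates is at Q = 1100.0.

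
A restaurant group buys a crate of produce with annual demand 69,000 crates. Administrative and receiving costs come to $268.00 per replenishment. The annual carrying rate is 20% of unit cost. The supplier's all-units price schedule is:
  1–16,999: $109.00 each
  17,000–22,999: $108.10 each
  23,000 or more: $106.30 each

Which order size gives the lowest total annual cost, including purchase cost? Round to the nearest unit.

Q* ≈ 1,303 crates

Holding cost per unit per year at price C is H = 0.20·C.
Evaluate total cost at each tier's feasible EOQ or, if the EOQ is below the tier, at the tier's minimum quantity.
EOQ at $109.00 = 1302.5 (feasible in tier 1): TC = 69,000×$109.00 + (69,000/1302.5)×268 + (1302.5/2)×0.20×$109.00 = $7,549,394.56.
EOQ at $108.10 = 1307.9 < 17000, so use break Q=17000: TC = 69,000×$108.10 + (69,000/17000.0)×268 + (17000.0/2)×0.20×$108.10 = $7,643,757.76.
EOQ at $106.30 = 1318.9 < 23000, so use break Q=23000: TC = 69,000×$106.30 + (69,000/23000.0)×268 + (23000.0/2)×0.20×$106.30 = $7,579,994.00.
Lowest total cost is $7,549,394.56 at Q = 1302.5.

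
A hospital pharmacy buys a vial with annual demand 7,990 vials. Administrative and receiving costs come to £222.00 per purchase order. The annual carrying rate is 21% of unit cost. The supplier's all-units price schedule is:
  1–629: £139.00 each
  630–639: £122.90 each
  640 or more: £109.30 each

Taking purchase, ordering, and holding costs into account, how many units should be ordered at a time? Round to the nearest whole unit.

Holding cost per unit per year at price C is H = 0.21·C.
For each price level, check whether its EOQ is feasible; otherwise the best quantity at that price is the breakpoint.
EOQ at £139.00 = 348.6 (feasible in tier 1): TC = 7,990×£139.00 + (7,990/348.6)×222 + (348.6/2)×0.21×£139.00 = £1,120,786.11.
EOQ at £122.90 = 370.7 < 630, so use break Q=630: TC = 7,990×£122.90 + (7,990/630.0)×222 + (630.0/2)×0.21×£122.90 = £992,916.36.
EOQ at £109.30 = 393.1 < 640, so use break Q=640: TC = 7,990×£109.30 + (7,990/640.0)×222 + (640.0/2)×0.21×£109.30 = £883,423.49.
Lowest total cost is £883,423.49 at Q = 640.0.

Q* ≈ 640 vials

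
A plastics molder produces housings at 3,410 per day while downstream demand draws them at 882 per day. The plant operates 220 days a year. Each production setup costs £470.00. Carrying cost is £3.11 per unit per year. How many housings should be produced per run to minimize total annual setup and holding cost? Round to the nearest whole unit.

Annual demand D = 882 × 220 = 194,040.
Production build-up factor (1 − d/p) = 1 − 882/3,410 = 0.7413.
Q* = √(2DS / (H(1 − d/p))) = √(2 × 194,040 × 470 / (3.11 × 0.7413)).
= √(182,397,600 / 2.3056) ≈ 8894.428.

Q* ≈ 8,894 housings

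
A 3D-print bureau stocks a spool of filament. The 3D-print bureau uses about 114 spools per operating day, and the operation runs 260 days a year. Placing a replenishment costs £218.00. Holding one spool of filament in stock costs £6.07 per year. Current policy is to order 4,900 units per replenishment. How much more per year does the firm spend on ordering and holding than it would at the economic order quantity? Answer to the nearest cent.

Annual demand D = 114 × 260 = 29,640.
EOQ = √(2DS/H) = √(2 × 29,640 × 218 / 6.07) ≈ 1459.11.
Cost at Q* = (D/Q*)S + (Q*/2)H = √(2DSH) ≈ £8,856.80.
Cost at Q = 4,900: (29,640/4,900)×218 + (4,900/2)×6.07 = £1,318.68 + £14,871.50 = £16,190.18.
Excess = £16,190.18 − £8,856.80 = £7,333.38.

Extra cost ≈ £7,333.38 per year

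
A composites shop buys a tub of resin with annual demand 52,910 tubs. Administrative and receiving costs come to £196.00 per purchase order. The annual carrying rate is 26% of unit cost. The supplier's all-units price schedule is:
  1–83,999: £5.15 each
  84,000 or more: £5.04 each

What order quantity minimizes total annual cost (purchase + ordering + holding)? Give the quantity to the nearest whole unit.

Holding cost per unit per year at price C is H = 0.26·C.
Candidates are each tier's EOQ (if it falls in that tier) and each price-break quantity.
EOQ at £5.15 = 3935.7 (feasible in tier 1): TC = 52,910×£5.15 + (52,910/3935.7)×196 + (3935.7/2)×0.26×£5.15 = £277,756.40.
EOQ at £5.04 = 3978.4 < 84000, so use break Q=84000: TC = 52,910×£5.04 + (52,910/84000.0)×196 + (84000.0/2)×0.26×£5.04 = £321,826.66.
Lowest total cost is £277,756.40 at Q = 3935.7.

Q* ≈ 3,936 tubs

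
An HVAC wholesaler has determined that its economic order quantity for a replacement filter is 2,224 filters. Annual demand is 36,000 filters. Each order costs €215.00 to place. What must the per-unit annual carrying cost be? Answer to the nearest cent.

The basic EOQ model gives Q* = √(2DS/H); rearrange for the unknown.
From Q* = √(2DS/H): H = 2DS / Q*² = 2 × 36,000 × 215 / 2,224² = 3.1297.

H ≈ €3.13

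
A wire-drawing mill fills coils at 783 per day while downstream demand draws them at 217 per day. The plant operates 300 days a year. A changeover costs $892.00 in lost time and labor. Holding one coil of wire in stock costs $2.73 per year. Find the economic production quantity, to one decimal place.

Annual demand D = 217 × 300 = 65,100.
Production build-up factor (1 − d/p) = 1 − 217/783 = 0.7229.
Q* = √(2DS / (H(1 − d/p))) = √(2 × 65,100 × 892 / (2.73 × 0.7229)).
= √(116,138,400 / 1.9734) ≈ 7671.482.

Q* ≈ 7,671.5 coils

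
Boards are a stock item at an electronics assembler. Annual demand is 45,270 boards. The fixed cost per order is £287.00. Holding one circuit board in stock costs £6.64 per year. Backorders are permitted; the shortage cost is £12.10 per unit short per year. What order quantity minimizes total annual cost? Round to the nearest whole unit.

Q* ≈ 2,462 boards

With planned backorders, Q* = √(2DS/H) · √((H+B)/B).
√(2DS/H) = √(2 × 45,270 × 287 / 6.64) = 1978.232.
√((H+B)/B) = √((6.64+12.1)/12.1) = 1.2445.
Q* ≈ 2461.894.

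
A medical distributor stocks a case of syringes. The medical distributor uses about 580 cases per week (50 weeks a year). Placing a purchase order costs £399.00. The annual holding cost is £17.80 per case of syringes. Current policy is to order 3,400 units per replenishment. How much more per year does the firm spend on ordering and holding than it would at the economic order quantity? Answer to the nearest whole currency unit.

Extra cost ≈ £13,367 per year

Annual demand D = 580 × 50 = 29,000.
EOQ = √(2DS/H) = √(2 × 29,000 × 399 / 17.8) ≈ 1140.22.
Cost at Q* = (D/Q*)S + (Q*/2)H = √(2DSH) ≈ £20,296.00.
Cost at Q = 3,400: (29,000/3,400)×399 + (3,400/2)×17.8 = £3,403.24 + £30,260.00 = £33,663.24.
Excess = £33,663.24 − £20,296.00 = £13,367.24.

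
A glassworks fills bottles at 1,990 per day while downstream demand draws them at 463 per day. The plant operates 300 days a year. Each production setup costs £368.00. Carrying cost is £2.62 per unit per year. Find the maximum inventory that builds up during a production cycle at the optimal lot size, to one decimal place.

I_max ≈ 5,471.8 bottles

Annual demand D = 463 × 300 = 138,900.
Production build-up factor (1 − d/p) = 1 − 463/1,990 = 0.7673.
Q* = √(2DS / (H(1 − d/p))) = √(2 × 138,900 × 368 / (2.62 × 0.7673)).
= √(102,230,400 / 2.0104) ≈ 7130.934.
Maximum inventory = Q*(1 − d/p) = 7130.934 × 0.7673 ≈ 5471.827.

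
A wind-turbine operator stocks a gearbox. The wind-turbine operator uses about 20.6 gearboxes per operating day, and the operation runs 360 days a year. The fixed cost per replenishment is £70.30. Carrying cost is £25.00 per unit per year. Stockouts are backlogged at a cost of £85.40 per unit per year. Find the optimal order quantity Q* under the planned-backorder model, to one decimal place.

Annual demand D = 20.6 × 360 = 7,416.
With planned backorders, Q* = √(2DS/H) · √((H+B)/B).
√(2DS/H) = √(2 × 7,416 × 70.3 / 25) = 204.224.
√((H+B)/B) = √((25+85.4)/85.4) = 1.1370.
Q* ≈ 232.200.

Q* ≈ 232.2 gearboxes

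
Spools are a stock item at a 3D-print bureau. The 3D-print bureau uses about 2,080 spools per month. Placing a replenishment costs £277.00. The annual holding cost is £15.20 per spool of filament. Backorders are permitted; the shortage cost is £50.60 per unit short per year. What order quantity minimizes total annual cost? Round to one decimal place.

Q* ≈ 1,087.7 spools

Annual demand D = 2,080 × 12 = 24,960.
With planned backorders, Q* = √(2DS/H) · √((H+B)/B).
√(2DS/H) = √(2 × 24,960 × 277 / 15.2) = 953.796.
√((H+B)/B) = √((15.2+50.6)/50.6) = 1.1403.
Q* ≈ 1087.660.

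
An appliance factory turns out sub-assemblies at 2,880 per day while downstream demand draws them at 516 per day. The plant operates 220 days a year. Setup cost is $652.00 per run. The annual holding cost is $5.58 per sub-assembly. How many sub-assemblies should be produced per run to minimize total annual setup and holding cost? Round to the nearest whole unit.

Q* ≈ 5,685 sub-assemblies

Annual demand D = 516 × 220 = 113,520.
Production build-up factor (1 − d/p) = 1 − 516/2,880 = 0.8208.
Q* = √(2DS / (H(1 − d/p))) = √(2 × 113,520 × 652 / (5.58 × 0.8208)).
= √(148,030,080 / 4.5802) ≈ 5684.999.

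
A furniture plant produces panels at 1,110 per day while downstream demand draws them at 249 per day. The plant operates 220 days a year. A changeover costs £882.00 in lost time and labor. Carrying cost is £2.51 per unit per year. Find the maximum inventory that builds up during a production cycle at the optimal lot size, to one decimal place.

Annual demand D = 249 × 220 = 54,780.
Production build-up factor (1 − d/p) = 1 − 249/1,110 = 0.7757.
Q* = √(2DS / (H(1 − d/p))) = √(2 × 54,780 × 882 / (2.51 × 0.7757)).
= √(96,631,920 / 1.9469) ≈ 7045.038.
Maximum inventory = Q*(1 − d/p) = 7045.038 × 0.7757 ≈ 5464.665.

I_max ≈ 5,464.7 panels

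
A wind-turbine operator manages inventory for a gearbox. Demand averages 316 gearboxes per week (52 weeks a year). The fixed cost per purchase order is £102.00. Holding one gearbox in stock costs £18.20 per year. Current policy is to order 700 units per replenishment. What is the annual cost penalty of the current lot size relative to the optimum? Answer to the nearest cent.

Annual demand D = 316 × 52 = 16,432.
EOQ = √(2DS/H) = √(2 × 16,432 × 102 / 18.2) ≈ 429.17.
Cost at Q* = (D/Q*)S + (Q*/2)H = √(2DSH) ≈ £7,810.81.
Cost at Q = 700: (16,432/700)×102 + (700/2)×18.2 = £2,394.38 + £6,370.00 = £8,764.38.
Excess = £8,764.38 − £7,810.81 = £953.57.

Extra cost ≈ £953.57 per year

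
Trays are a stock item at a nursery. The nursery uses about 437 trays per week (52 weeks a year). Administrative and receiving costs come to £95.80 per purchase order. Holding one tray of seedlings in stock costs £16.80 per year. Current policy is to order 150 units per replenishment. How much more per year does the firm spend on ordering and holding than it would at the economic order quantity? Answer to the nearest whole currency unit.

Extra cost ≈ £7,221 per year

Annual demand D = 437 × 52 = 22,724.
EOQ = √(2DS/H) = √(2 × 22,724 × 95.8 / 16.8) ≈ 509.08.
Cost at Q* = (D/Q*)S + (Q*/2)H = √(2DSH) ≈ £8,552.53.
Cost at Q = 150: (22,724/150)×95.8 + (150/2)×16.8 = £14,513.06 + £1,260.00 = £15,773.06.
Excess = £15,773.06 − £8,552.53 = £7,220.53.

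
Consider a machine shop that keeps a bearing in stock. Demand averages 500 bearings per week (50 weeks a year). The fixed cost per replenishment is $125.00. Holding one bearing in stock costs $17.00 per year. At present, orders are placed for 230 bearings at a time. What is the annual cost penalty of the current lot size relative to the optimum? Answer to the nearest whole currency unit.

Extra cost ≈ $5,234 per year

Annual demand D = 500 × 50 = 25,000.
EOQ = √(2DS/H) = √(2 × 25,000 × 125 / 17) ≈ 606.34.
Cost at Q* = (D/Q*)S + (Q*/2)H = √(2DSH) ≈ $10,307.76.
Cost at Q = 230: (25,000/230)×125 + (230/2)×17 = $13,586.96 + $1,955.00 = $15,541.96.
Excess = $15,541.96 − $10,307.76 = $5,234.19.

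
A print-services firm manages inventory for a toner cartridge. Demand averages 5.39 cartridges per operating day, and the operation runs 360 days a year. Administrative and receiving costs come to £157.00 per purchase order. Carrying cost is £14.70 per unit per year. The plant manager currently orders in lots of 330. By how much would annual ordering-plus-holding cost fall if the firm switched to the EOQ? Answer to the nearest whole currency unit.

Annual demand D = 5.39 × 360 = 1,940.4.
EOQ = √(2DS/H) = √(2 × 1,940.4 × 157 / 14.7) ≈ 203.59.
Cost at Q* = (D/Q*)S + (Q*/2)H = √(2DSH) ≈ £2,992.74.
Cost at Q = 330: (1,940.4/330)×157 + (330/2)×14.7 = £923.16 + £2,425.50 = £3,348.66.
Excess = £3,348.66 − £2,992.74 = £355.92.

Extra cost ≈ £356 per year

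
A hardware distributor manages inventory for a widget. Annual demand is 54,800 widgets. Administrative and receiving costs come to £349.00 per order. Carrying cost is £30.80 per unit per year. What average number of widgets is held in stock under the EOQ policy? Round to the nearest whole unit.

Average inventory ≈ 557 widgets

Q* = √(2DS/H) = √(2 × 54,800 × 349 / 30.8) ≈ 1114.40.
Average inventory = Q*/2 ≈ 1114.40 / 2 = 557.202.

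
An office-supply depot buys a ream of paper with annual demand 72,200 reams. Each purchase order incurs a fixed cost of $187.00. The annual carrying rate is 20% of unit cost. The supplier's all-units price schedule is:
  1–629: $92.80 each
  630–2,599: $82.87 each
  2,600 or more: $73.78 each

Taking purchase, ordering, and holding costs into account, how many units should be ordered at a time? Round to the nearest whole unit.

Holding cost per unit per year at price C is H = 0.20·C.
Evaluate total cost at each tier's feasible EOQ or, if the EOQ is below the tier, at the tier's minimum quantity.
Tier 1 ($92.80): EOQ = 1206.2 exceeds tier's upper bound 629, so this tier is dominated.
EOQ at $82.87 = 1276.4 (feasible in tier 2): TC = 72,200×$82.87 + (72,200/1276.4)×187 + (1276.4/2)×0.20×$82.87 = $6,004,369.25.
EOQ at $73.78 = 1352.8 < 2600, so use break Q=2600: TC = 72,200×$73.78 + (72,200/2600.0)×187 + (2600.0/2)×0.20×$73.78 = $5,351,291.65.
Lowest total cost is $5,351,291.65 at Q = 2600.0.

Q* ≈ 2,600 reams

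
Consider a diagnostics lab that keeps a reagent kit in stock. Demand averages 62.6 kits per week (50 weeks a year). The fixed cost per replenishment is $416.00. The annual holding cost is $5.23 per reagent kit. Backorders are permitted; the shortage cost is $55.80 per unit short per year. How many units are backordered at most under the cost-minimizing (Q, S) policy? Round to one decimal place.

S* ≈ 63.2 kits

Annual demand D = 62.6 × 50 = 3,130.
With planned backorders, Q* = √(2DS/H) · √((H+B)/B).
√(2DS/H) = √(2 × 3,130 × 416 / 5.23) = 705.640.
√((H+B)/B) = √((5.23+55.8)/55.8) = 1.0458.
Q* ≈ 737.968.
S* = Q* · H/(H+B) = 737.968 × 5.23/61.03 ≈ 63.241.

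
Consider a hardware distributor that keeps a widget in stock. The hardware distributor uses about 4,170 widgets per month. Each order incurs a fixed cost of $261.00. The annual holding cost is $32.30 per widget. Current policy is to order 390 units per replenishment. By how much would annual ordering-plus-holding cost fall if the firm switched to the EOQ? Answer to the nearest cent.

Extra cost ≈ $10,740.22 per year

Annual demand D = 4,170 × 12 = 50,040.
EOQ = √(2DS/H) = √(2 × 50,040 × 261 / 32.3) ≈ 899.28.
Cost at Q* = (D/Q*)S + (Q*/2)H = √(2DSH) ≈ $29,046.59.
Cost at Q = 390: (50,040/390)×261 + (390/2)×32.3 = $33,488.31 + $6,298.50 = $39,786.81.
Excess = $39,786.81 − $29,046.59 = $10,740.22.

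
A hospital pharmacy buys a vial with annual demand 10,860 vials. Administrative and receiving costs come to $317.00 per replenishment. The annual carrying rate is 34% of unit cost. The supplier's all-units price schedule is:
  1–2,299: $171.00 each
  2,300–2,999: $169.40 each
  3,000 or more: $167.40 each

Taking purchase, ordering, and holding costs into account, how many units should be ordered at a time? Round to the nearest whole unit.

Holding cost per unit per year at price C is H = 0.34·C.
Candidates are each tier's EOQ (if it falls in that tier) and each price-break quantity.
EOQ at $171.00 = 344.1 (feasible in tier 1): TC = 10,860×$171.00 + (10,860/344.1)×317 + (344.1/2)×0.34×$171.00 = $1,877,067.69.
EOQ at $169.40 = 345.8 < 2300, so use break Q=2300: TC = 10,860×$169.40 + (10,860/2300.0)×317 + (2300.0/2)×0.34×$169.40 = $1,907,416.19.
EOQ at $167.40 = 347.8 < 3000, so use break Q=3000: TC = 10,860×$167.40 + (10,860/3000.0)×317 + (3000.0/2)×0.34×$167.40 = $1,904,485.54.
Lowest total cost is $1,877,067.69 at Q = 344.1.

Q* ≈ 344 vials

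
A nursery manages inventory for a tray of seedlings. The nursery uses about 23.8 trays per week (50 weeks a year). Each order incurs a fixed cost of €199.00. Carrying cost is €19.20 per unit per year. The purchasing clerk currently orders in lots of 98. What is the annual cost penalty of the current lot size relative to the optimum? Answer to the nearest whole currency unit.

Extra cost ≈ €342 per year

Annual demand D = 23.8 × 50 = 1,190.
EOQ = √(2DS/H) = √(2 × 1,190 × 199 / 19.2) ≈ 157.06.
Cost at Q* = (D/Q*)S + (Q*/2)H = √(2DSH) ≈ €3,015.54.
Cost at Q = 98: (1,190/98)×199 + (98/2)×19.2 = €2,416.43 + €940.80 = €3,357.23.
Excess = €3,357.23 − €3,015.54 = €341.68.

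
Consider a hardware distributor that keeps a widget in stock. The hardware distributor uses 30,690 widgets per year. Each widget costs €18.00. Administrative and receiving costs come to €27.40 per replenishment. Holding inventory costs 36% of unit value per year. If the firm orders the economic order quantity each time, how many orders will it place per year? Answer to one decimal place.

Holding cost H = 0.36 × €18.00 = €6.4800 per unit per year.
Q* = √(2DS/H) = √(2 × 30,690 × 27.4 / 6.48) ≈ 509.45.
Orders per year = D / Q* = 30,690 / 509.45 ≈ 60.241.

N ≈ 60.2 orders per year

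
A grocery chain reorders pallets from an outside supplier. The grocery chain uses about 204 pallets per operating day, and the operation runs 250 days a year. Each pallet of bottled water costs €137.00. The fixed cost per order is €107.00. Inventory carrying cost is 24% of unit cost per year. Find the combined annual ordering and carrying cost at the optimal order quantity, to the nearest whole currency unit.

Annual demand D = 204 × 250 = 51,000.
Holding cost H = 0.24 × €137.00 = €32.8800 per unit per year.
Q* = √(2DS/H) = √(2 × 51,000 × 107 / 32.88) ≈ 576.14.
At the optimum the two cost components are equal, so total cost = 2·(Q*/2)H = Q*·H.
Minimum total = √(2DSH) = √(2 × 51,000 × 107 × 32.88) ≈ 18943.398.

TC* ≈ €18,943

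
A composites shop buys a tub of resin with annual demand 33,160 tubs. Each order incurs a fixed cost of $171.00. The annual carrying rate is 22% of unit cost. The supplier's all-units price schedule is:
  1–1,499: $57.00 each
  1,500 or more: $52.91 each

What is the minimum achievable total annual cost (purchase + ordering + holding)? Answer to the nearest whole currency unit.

TC* ≈ $1,767,006

Holding cost per unit per year at price C is H = 0.22·C.
Evaluate total cost at each tier's feasible EOQ or, if the EOQ is below the tier, at the tier's minimum quantity.
EOQ at $57.00 = 951.0 (feasible in tier 1): TC = 33,160×$57.00 + (33,160/951.0)×171 + (951.0/2)×0.22×$57.00 = $1,902,045.29.
EOQ at $52.91 = 987.1 < 1500, so use break Q=1500: TC = 33,160×$52.91 + (33,160/1500.0)×171 + (1500.0/2)×0.22×$52.91 = $1,767,005.99.
Lowest total cost among the candidates is at Q = 1500.0.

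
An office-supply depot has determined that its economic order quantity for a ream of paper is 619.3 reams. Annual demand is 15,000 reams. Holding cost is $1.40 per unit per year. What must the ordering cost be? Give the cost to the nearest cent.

Squaring Q* = √(2DS/H) gives Q*² = 2DS/H.
From Q* = √(2DS/H): S = Q*²H / (2D) = 619.3² × 1.4 / (2 × 15,000) = 17.8982.

S ≈ $17.90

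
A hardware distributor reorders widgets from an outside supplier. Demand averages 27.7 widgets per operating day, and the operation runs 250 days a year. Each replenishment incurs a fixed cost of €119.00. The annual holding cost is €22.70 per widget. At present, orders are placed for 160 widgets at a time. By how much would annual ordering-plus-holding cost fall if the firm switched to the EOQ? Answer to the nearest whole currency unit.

Extra cost ≈ €850 per year

Annual demand D = 27.7 × 250 = 6,925.
EOQ = √(2DS/H) = √(2 × 6,925 × 119 / 22.7) ≈ 269.45.
Cost at Q* = (D/Q*)S + (Q*/2)H = √(2DSH) ≈ €6,116.62.
Cost at Q = 160: (6,925/160)×119 + (160/2)×22.7 = €5,150.47 + €1,816.00 = €6,966.47.
Excess = €6,966.47 − €6,116.62 = €849.85.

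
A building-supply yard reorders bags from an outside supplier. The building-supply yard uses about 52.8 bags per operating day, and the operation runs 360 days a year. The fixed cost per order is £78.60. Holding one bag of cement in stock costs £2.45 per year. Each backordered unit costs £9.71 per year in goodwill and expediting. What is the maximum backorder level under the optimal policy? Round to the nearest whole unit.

S* ≈ 249 bags

Annual demand D = 52.8 × 360 = 19,008.
With planned backorders, Q* = √(2DS/H) · √((H+B)/B).
√(2DS/H) = √(2 × 19,008 × 78.6 / 2.45) = 1104.362.
√((H+B)/B) = √((2.45+9.71)/9.71) = 1.1191.
Q* ≈ 1235.858.
S* = Q* · H/(H+B) = 1235.858 × 2.45/12.16 ≈ 249.001.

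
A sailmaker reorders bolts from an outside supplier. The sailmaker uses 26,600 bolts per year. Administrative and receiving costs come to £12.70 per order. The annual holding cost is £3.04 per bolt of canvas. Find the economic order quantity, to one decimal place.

EOQ = √(2DS / H) = √(2 × 26,600 × 12.7 / 3.04).
= √(675,640 / 3.04) = √222,250 ≈ 471.434.

Q* ≈ 471.4 bolts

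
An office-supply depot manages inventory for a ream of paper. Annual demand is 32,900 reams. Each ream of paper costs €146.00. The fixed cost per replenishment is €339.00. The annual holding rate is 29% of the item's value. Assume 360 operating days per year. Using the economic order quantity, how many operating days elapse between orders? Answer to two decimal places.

T ≈ 7.94 days

Holding cost H = 0.29 × €146.00 = €42.3400 per unit per year.
EOQ = √(2DS/H) = √(2 × 32,900 × 339 / 42.34) ≈ 725.83.
Cycle time = Q*/D × 360 = 725.83 / 32,900 × 360 ≈ 7.942 days.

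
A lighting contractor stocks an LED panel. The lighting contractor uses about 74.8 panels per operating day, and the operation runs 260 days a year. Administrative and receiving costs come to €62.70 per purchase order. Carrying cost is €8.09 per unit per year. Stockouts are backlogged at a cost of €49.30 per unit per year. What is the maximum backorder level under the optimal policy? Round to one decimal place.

Annual demand D = 74.8 × 260 = 19,448.
With planned backorders, Q* = √(2DS/H) · √((H+B)/B).
√(2DS/H) = √(2 × 19,448 × 62.7 / 8.09) = 549.050.
√((H+B)/B) = √((8.09+49.3)/49.3) = 1.0789.
Q* ≈ 592.389.
S* = Q* · H/(H+B) = 592.389 × 8.09/57.39 ≈ 83.506.

S* ≈ 83.5 panels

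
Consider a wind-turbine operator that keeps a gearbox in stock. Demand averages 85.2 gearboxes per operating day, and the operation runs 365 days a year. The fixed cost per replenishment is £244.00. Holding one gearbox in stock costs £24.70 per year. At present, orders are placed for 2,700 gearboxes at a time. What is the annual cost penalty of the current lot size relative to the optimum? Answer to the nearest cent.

Annual demand D = 85.2 × 365 = 31,098.
EOQ = √(2DS/H) = √(2 × 31,098 × 244 / 24.7) ≈ 783.84.
Cost at Q* = (D/Q*)S + (Q*/2)H = √(2DSH) ≈ £19,360.86.
Cost at Q = 2,700: (31,098/2,700)×244 + (2,700/2)×24.7 = £2,810.34 + £33,345.00 = £36,155.34.
Excess = £36,155.34 − £19,360.86 = £16,794.48.

Extra cost ≈ £16,794.48 per year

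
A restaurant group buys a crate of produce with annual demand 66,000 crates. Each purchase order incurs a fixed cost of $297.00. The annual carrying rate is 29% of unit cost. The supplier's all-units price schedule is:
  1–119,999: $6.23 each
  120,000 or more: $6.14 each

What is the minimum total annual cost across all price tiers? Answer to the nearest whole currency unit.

TC* ≈ $419,596

Holding cost per unit per year at price C is H = 0.29·C.
For each price level, check whether its EOQ is feasible; otherwise the best quantity at that price is the breakpoint.
EOQ at $6.23 = 4658.2 (feasible in tier 1): TC = 66,000×$6.23 + (66,000/4658.2)×297 + (4658.2/2)×0.29×$6.23 = $419,596.05.
EOQ at $6.14 = 4692.3 < 120000, so use break Q=120000: TC = 66,000×$6.14 + (66,000/120000.0)×297 + (120000.0/2)×0.29×$6.14 = $512,239.35.
Lowest total cost among the candidates is at Q = 4658.2.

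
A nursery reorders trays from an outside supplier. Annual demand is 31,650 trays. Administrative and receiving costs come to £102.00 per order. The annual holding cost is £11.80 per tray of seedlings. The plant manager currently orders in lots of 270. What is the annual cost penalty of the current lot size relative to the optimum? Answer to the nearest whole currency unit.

EOQ = √(2DS/H) = √(2 × 31,650 × 102 / 11.8) ≈ 739.71.
Cost at Q* = (D/Q*)S + (Q*/2)H = √(2DSH) ≈ £8,728.57.
Cost at Q = 270: (31,650/270)×102 + (270/2)×11.8 = £11,956.67 + £1,593.00 = £13,549.67.
Excess = £13,549.67 − £8,728.57 = £4,821.10.

Extra cost ≈ £4,821 per year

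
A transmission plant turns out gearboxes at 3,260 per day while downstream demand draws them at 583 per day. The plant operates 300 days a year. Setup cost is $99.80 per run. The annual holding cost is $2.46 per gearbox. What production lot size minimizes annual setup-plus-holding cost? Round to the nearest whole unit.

Annual demand D = 583 × 300 = 174,900.
Production build-up factor (1 − d/p) = 1 − 583/3,260 = 0.8212.
Q* = √(2DS / (H(1 − d/p))) = √(2 × 174,900 × 99.8 / (2.46 × 0.8212)).
= √(34,910,040 / 2.0201) ≈ 4157.117.

Q* ≈ 4,157 gearboxes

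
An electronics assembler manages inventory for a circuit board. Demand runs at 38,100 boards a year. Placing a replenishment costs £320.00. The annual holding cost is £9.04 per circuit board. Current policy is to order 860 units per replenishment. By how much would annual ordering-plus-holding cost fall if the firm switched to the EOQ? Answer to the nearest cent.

EOQ = √(2DS/H) = √(2 × 38,100 × 320 / 9.04) ≈ 1642.36.
Cost at Q* = (D/Q*)S + (Q*/2)H = √(2DSH) ≈ £14,846.93.
Cost at Q = 860: (38,100/860)×320 + (860/2)×9.04 = £14,176.74 + £3,887.20 = £18,063.94.
Excess = £18,063.94 − £14,846.93 = £3,217.01.

Extra cost ≈ £3,217.01 per year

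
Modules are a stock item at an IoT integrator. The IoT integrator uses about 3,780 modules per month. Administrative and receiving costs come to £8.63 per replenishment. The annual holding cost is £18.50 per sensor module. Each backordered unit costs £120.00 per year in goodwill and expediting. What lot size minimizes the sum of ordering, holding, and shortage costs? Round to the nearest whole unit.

Q* ≈ 221 modules

Annual demand D = 3,780 × 12 = 45,360.
With planned backorders, Q* = √(2DS/H) · √((H+B)/B).
√(2DS/H) = √(2 × 45,360 × 8.63 / 18.5) = 205.717.
√((H+B)/B) = √((18.5+120)/120) = 1.0743.
Q* ≈ 221.007.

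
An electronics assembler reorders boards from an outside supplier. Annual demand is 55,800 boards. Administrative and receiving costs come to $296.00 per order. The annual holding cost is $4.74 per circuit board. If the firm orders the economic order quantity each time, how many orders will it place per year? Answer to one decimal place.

EOQ = √(2DS/H) = √(2 × 55,800 × 296 / 4.74) ≈ 2639.91.
Orders per year = D / Q* = 55,800 / 2639.91 ≈ 21.137.

N ≈ 21.1 orders per year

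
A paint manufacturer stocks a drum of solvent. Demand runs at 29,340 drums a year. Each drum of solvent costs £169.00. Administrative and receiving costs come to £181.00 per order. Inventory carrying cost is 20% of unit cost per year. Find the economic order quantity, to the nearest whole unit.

Q* ≈ 561 drums

Holding cost H = 0.20 × £169.00 = £33.8000 per unit per year.
EOQ = √(2DS / H) = √(2 × 29,340 × 181 / 33.8).
= √(10,621,080 / 33.8) = √314,233.1361 ≈ 560.565.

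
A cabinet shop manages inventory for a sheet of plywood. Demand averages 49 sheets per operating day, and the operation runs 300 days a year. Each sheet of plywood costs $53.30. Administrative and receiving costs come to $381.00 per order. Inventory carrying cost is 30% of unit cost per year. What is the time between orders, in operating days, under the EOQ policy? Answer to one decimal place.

T ≈ 17.1 days

Annual demand D = 49 × 300 = 14,700.
Holding cost H = 0.30 × $53.30 = $15.9900 per unit per year.
Q* = √(2DS/H) = √(2 × 14,700 × 381 / 15.99) ≈ 836.97.
Cycle time = Q*/D × 300 = 836.97 / 14,700 × 300 ≈ 17.081 days.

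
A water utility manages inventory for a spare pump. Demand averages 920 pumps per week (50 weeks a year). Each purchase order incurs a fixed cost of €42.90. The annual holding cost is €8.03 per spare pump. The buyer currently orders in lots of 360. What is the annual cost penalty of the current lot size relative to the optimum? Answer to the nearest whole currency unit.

Annual demand D = 920 × 50 = 46,000.
EOQ = √(2DS/H) = √(2 × 46,000 × 42.9 / 8.03) ≈ 701.08.
Cost at Q* = (D/Q*)S + (Q*/2)H = √(2DSH) ≈ €5,629.64.
Cost at Q = 360: (46,000/360)×42.9 + (360/2)×8.03 = €5,481.67 + €1,445.40 = €6,927.07.
Excess = €6,927.07 − €5,629.64 = €1,297.43.

Extra cost ≈ €1,297 per year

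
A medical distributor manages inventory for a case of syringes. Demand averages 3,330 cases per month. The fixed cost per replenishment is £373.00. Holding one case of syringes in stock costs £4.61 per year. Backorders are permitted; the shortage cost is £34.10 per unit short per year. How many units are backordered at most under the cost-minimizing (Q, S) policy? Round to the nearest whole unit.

S* ≈ 323 cases

Annual demand D = 3,330 × 12 = 39,960.
With planned backorders, Q* = √(2DS/H) · √((H+B)/B).
√(2DS/H) = √(2 × 39,960 × 373 / 4.61) = 2542.914.
√((H+B)/B) = √((4.61+34.1)/34.1) = 1.0655.
Q* ≈ 2709.356.
S* = Q* · H/(H+B) = 2709.356 × 4.61/38.71 ≈ 322.659.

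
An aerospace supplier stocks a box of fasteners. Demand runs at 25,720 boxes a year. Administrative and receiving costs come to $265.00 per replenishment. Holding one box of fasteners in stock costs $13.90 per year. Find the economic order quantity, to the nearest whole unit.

Q* ≈ 990 boxes

EOQ = √(2DS / H) = √(2 × 25,720 × 265 / 13.9).
= √(13,631,600 / 13.9) = √980,690.6475 ≈ 990.298.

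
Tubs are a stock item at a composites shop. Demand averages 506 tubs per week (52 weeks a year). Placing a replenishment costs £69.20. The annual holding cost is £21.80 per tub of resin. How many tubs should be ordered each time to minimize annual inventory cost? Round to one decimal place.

Annual demand D = 506 × 52 = 26,312.
EOQ = √(2DS / H) = √(2 × 26,312 × 69.2 / 21.8).
= √(3,641,580.8 / 21.8) = √167,044.9908 ≈ 408.711.

Q* ≈ 408.7 tubs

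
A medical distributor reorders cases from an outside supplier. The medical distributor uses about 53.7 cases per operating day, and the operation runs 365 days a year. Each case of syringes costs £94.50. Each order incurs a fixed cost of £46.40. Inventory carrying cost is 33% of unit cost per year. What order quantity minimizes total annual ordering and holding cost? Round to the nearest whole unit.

Annual demand D = 53.7 × 365 = 19,600.5.
Holding cost H = 0.33 × £94.50 = £31.1850 per unit per year.
EOQ = √(2DS / H) = √(2 × 19,600.5 × 46.4 / 31.185).
= √(1,818,926.4 / 31.185) = √58,326.9649 ≈ 241.510.

Q* ≈ 242 cases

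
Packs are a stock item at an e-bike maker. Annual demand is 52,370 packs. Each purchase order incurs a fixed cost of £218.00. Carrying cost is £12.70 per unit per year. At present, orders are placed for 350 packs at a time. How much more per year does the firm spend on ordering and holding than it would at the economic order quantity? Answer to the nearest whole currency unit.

EOQ = √(2DS/H) = √(2 × 52,370 × 218 / 12.7) ≈ 1340.86.
Cost at Q* = (D/Q*)S + (Q*/2)H = √(2DSH) ≈ £17,028.89.
Cost at Q = 350: (52,370/350)×218 + (350/2)×12.7 = £32,619.03 + £2,222.50 = £34,841.53.
Excess = £34,841.53 − £17,028.89 = £17,812.64.

Extra cost ≈ £17,813 per year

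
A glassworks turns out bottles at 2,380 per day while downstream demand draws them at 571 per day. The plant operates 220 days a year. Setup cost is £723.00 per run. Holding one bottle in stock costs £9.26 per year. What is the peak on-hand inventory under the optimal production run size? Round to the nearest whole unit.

I_max ≈ 3,861 bottles

Annual demand D = 571 × 220 = 125,620.
Production build-up factor (1 − d/p) = 1 − 571/2,380 = 0.7601.
Q* = √(2DS / (H(1 − d/p))) = √(2 × 125,620 × 723 / (9.26 × 0.7601)).
= √(181,646,520 / 7.0384) ≈ 5080.158.
Maximum inventory = Q*(1 − d/p) = 5080.158 × 0.7601 ≈ 3861.347.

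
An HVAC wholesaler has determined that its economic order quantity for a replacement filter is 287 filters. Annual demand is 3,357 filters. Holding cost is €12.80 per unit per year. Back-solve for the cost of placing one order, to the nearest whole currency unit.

The basic EOQ model gives Q* = √(2DS/H); rearrange for the unknown.
From Q* = √(2DS/H): S = Q*²H / (2D) = 287² × 12.8 / (2 × 3,357) = 157.0335.

S ≈ €157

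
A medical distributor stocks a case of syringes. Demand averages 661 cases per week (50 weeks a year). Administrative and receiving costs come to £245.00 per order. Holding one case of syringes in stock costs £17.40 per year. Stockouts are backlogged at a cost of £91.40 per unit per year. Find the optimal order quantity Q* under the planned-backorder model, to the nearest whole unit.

Annual demand D = 661 × 50 = 33,050.
With planned backorders, Q* = √(2DS/H) · √((H+B)/B).
√(2DS/H) = √(2 × 33,050 × 245 / 17.4) = 964.737.
√((H+B)/B) = √((17.4+91.4)/91.4) = 1.0910.
Q* ≈ 1052.569.

Q* ≈ 1,053 cases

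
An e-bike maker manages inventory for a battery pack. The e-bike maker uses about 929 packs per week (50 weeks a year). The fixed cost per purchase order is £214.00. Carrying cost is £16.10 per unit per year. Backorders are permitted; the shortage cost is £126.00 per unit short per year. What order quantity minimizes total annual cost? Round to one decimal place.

Annual demand D = 929 × 50 = 46,450.
With planned backorders, Q* = √(2DS/H) · √((H+B)/B).
√(2DS/H) = √(2 × 46,450 × 214 / 16.1) = 1111.224.
√((H+B)/B) = √((16.1+126)/126) = 1.0620.
Q* ≈ 1180.086.

Q* ≈ 1,180.1 packs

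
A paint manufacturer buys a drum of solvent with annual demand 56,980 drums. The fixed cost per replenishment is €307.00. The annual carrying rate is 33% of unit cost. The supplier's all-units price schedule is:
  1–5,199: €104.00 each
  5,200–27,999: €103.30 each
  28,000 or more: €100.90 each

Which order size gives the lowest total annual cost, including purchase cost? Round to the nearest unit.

Q* ≈ 1,010 drums

Holding cost per unit per year at price C is H = 0.33·C.
Evaluate total cost at each tier's feasible EOQ or, if the EOQ is below the tier, at the tier's minimum quantity.
EOQ at €104.00 = 1009.7 (feasible in tier 1): TC = 56,980×€104.00 + (56,980/1009.7)×307 + (1009.7/2)×0.33×€104.00 = €5,960,571.26.
EOQ at €103.30 = 1013.1 < 5200, so use break Q=5200: TC = 56,980×€103.30 + (56,980/5200.0)×307 + (5200.0/2)×0.33×€103.30 = €5,978,029.41.
EOQ at €100.90 = 1025.0 < 28000, so use break Q=28000: TC = 56,980×€100.90 + (56,980/28000.0)×307 + (28000.0/2)×0.33×€100.90 = €6,216,064.75.
Lowest total cost is €5,960,571.26 at Q = 1009.7.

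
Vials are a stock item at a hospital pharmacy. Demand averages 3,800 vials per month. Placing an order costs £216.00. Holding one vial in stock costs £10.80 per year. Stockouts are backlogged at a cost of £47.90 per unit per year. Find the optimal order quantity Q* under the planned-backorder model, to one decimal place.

Annual demand D = 3,800 × 12 = 45,600.
With planned backorders, Q* = √(2DS/H) · √((H+B)/B).
√(2DS/H) = √(2 × 45,600 × 216 / 10.8) = 1350.555.
√((H+B)/B) = √((10.8+47.9)/47.9) = 1.1070.
Q* ≈ 1495.078.

Q* ≈ 1,495.1 vials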